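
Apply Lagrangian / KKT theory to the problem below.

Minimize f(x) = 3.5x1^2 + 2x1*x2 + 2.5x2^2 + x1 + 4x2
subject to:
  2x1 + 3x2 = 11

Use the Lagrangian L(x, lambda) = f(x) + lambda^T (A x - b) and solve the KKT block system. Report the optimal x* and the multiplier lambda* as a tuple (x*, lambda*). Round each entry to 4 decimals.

Form the Lagrangian:
  L(x, lambda) = (1/2) x^T Q x + c^T x + lambda^T (A x - b)
Stationarity (grad_x L = 0): Q x + c + A^T lambda = 0.
Primal feasibility: A x = b.

This gives the KKT block system:
  [ Q   A^T ] [ x     ]   [-c ]
  [ A    0  ] [ lambda ] = [ b ]

Solving the linear system:
  x*      = (1, 3)
  lambda* = (-7)
  f(x*)   = 45

x* = (1, 3), lambda* = (-7)


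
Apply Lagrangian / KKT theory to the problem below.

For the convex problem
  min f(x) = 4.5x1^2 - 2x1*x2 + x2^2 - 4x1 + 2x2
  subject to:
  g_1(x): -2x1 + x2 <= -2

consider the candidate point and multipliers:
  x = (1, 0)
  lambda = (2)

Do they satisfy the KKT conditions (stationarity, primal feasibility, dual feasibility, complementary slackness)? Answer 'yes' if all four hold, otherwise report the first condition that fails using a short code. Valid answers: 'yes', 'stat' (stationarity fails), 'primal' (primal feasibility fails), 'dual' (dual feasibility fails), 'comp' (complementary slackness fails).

Gradient of f: grad f(x) = Q x + c = (5, 0)
Constraint values g_i(x) = a_i^T x - b_i:
  g_1((1, 0)) = 0
Stationarity residual: grad f(x) + sum_i lambda_i a_i = (1, 2)
  -> stationarity FAILS
Primal feasibility (all g_i <= 0): OK
Dual feasibility (all lambda_i >= 0): OK
Complementary slackness (lambda_i * g_i(x) = 0 for all i): OK

Verdict: the first failing condition is stationarity -> stat.

stat


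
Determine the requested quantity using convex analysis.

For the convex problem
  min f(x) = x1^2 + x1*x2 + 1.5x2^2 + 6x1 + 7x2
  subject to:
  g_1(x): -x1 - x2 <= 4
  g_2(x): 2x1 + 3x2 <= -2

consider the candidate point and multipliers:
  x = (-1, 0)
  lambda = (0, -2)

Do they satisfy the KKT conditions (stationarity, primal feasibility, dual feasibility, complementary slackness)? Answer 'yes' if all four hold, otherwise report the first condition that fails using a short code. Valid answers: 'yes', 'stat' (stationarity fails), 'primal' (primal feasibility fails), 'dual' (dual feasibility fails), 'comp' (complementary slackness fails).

Gradient of f: grad f(x) = Q x + c = (4, 6)
Constraint values g_i(x) = a_i^T x - b_i:
  g_1((-1, 0)) = -3
  g_2((-1, 0)) = 0
Stationarity residual: grad f(x) + sum_i lambda_i a_i = (0, 0)
  -> stationarity OK
Primal feasibility (all g_i <= 0): OK
Dual feasibility (all lambda_i >= 0): FAILS
Complementary slackness (lambda_i * g_i(x) = 0 for all i): OK

Verdict: the first failing condition is dual_feasibility -> dual.

dual


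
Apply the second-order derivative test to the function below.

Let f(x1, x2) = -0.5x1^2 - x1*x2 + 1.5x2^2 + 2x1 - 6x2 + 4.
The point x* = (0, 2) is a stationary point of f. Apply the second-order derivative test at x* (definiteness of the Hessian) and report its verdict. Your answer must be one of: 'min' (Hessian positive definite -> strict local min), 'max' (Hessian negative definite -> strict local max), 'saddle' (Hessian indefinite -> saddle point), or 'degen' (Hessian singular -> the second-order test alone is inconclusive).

Compute the Hessian H = grad^2 f:
  H = [[-1, -1], [-1, 3]]
Verify stationarity: grad f(x*) = H x* + g = (0, 0).
Eigenvalues of H: -1.2361, 3.2361.
Eigenvalues have mixed signs, so H is indefinite -> x* is a saddle point.

saddle


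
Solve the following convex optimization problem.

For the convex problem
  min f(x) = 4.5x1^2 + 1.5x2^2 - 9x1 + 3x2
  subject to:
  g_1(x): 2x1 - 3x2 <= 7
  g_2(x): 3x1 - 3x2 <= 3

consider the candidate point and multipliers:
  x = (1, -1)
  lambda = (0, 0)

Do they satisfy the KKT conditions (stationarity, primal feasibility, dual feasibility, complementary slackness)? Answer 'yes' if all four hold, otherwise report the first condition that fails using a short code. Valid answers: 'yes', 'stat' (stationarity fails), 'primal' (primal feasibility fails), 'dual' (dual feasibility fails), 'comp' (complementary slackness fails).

Gradient of f: grad f(x) = Q x + c = (0, 0)
Constraint values g_i(x) = a_i^T x - b_i:
  g_1((1, -1)) = -2
  g_2((1, -1)) = 3
Stationarity residual: grad f(x) + sum_i lambda_i a_i = (0, 0)
  -> stationarity OK
Primal feasibility (all g_i <= 0): FAILS
Dual feasibility (all lambda_i >= 0): OK
Complementary slackness (lambda_i * g_i(x) = 0 for all i): OK

Verdict: the first failing condition is primal_feasibility -> primal.

primal


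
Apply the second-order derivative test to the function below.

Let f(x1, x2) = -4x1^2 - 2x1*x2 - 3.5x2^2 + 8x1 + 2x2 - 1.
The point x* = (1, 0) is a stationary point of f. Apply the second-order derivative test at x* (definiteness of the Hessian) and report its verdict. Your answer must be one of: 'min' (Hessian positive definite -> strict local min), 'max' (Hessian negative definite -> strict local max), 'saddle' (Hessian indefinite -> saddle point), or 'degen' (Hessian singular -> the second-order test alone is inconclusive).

Compute the Hessian H = grad^2 f:
  H = [[-8, -2], [-2, -7]]
Verify stationarity: grad f(x*) = H x* + g = (0, 0).
Eigenvalues of H: -9.5616, -5.4384.
Both eigenvalues < 0, so H is negative definite -> x* is a strict local max.

max


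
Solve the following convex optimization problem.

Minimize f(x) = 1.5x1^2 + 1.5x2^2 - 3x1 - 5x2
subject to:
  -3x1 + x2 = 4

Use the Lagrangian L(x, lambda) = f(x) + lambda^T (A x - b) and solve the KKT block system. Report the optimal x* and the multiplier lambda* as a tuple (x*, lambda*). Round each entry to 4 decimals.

Form the Lagrangian:
  L(x, lambda) = (1/2) x^T Q x + c^T x + lambda^T (A x - b)
Stationarity (grad_x L = 0): Q x + c + A^T lambda = 0.
Primal feasibility: A x = b.

This gives the KKT block system:
  [ Q   A^T ] [ x     ]   [-c ]
  [ A    0  ] [ lambda ] = [ b ]

Solving the linear system:
  x*      = (-0.6, 2.2)
  lambda* = (-1.6)
  f(x*)   = -1.4

x* = (-0.6, 2.2), lambda* = (-1.6)


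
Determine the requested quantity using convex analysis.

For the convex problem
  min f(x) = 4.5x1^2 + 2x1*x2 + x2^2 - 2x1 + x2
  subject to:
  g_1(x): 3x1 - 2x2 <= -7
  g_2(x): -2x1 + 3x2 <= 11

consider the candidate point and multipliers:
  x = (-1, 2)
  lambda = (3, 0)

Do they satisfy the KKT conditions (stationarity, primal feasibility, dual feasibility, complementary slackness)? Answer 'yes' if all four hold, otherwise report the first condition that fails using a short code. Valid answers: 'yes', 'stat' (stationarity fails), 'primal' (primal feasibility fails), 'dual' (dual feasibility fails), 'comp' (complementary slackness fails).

Gradient of f: grad f(x) = Q x + c = (-7, 3)
Constraint values g_i(x) = a_i^T x - b_i:
  g_1((-1, 2)) = 0
  g_2((-1, 2)) = -3
Stationarity residual: grad f(x) + sum_i lambda_i a_i = (2, -3)
  -> stationarity FAILS
Primal feasibility (all g_i <= 0): OK
Dual feasibility (all lambda_i >= 0): OK
Complementary slackness (lambda_i * g_i(x) = 0 for all i): OK

Verdict: the first failing condition is stationarity -> stat.

stat


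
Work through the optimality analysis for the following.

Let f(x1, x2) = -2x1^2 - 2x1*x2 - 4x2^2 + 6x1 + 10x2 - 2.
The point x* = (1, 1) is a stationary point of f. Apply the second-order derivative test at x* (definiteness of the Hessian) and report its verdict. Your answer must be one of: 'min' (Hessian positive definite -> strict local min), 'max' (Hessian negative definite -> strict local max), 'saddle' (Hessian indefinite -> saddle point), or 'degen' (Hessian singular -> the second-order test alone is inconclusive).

Compute the Hessian H = grad^2 f:
  H = [[-4, -2], [-2, -8]]
Verify stationarity: grad f(x*) = H x* + g = (0, 0).
Eigenvalues of H: -8.8284, -3.1716.
Both eigenvalues < 0, so H is negative definite -> x* is a strict local max.

max


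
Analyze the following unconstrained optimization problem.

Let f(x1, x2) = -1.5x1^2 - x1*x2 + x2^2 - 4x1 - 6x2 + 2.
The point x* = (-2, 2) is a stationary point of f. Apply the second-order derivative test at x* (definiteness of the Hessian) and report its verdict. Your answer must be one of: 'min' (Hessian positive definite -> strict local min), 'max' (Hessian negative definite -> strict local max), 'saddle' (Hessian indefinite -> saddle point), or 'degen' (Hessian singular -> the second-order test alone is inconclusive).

Compute the Hessian H = grad^2 f:
  H = [[-3, -1], [-1, 2]]
Verify stationarity: grad f(x*) = H x* + g = (0, 0).
Eigenvalues of H: -3.1926, 2.1926.
Eigenvalues have mixed signs, so H is indefinite -> x* is a saddle point.

saddle


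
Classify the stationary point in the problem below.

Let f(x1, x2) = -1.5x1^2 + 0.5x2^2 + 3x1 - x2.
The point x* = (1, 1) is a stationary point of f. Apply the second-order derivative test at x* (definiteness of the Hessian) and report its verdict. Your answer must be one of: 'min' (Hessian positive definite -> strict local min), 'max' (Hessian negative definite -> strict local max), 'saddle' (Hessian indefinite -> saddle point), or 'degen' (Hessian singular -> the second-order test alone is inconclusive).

Compute the Hessian H = grad^2 f:
  H = [[-3, 0], [0, 1]]
Verify stationarity: grad f(x*) = H x* + g = (0, 0).
Eigenvalues of H: -3, 1.
Eigenvalues have mixed signs, so H is indefinite -> x* is a saddle point.

saddle


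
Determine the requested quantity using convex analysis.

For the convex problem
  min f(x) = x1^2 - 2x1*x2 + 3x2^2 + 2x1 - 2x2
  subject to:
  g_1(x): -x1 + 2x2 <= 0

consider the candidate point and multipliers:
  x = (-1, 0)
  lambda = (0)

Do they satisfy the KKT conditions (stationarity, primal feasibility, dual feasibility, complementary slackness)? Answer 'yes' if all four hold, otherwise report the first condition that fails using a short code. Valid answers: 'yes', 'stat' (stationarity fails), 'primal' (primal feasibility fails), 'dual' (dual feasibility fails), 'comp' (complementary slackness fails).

Gradient of f: grad f(x) = Q x + c = (0, 0)
Constraint values g_i(x) = a_i^T x - b_i:
  g_1((-1, 0)) = 1
Stationarity residual: grad f(x) + sum_i lambda_i a_i = (0, 0)
  -> stationarity OK
Primal feasibility (all g_i <= 0): FAILS
Dual feasibility (all lambda_i >= 0): OK
Complementary slackness (lambda_i * g_i(x) = 0 for all i): OK

Verdict: the first failing condition is primal_feasibility -> primal.

primal


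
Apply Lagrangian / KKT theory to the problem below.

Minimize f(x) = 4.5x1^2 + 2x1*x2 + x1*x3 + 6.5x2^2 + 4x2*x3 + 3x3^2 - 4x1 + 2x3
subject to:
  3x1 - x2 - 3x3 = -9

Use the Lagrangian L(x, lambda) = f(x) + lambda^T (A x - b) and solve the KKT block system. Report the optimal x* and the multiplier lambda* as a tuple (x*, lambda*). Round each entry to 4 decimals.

Form the Lagrangian:
  L(x, lambda) = (1/2) x^T Q x + c^T x + lambda^T (A x - b)
Stationarity (grad_x L = 0): Q x + c + A^T lambda = 0.
Primal feasibility: A x = b.

This gives the KKT block system:
  [ Q   A^T ] [ x     ]   [-c ]
  [ A    0  ] [ lambda ] = [ b ]

Solving the linear system:
  x*      = (-1.0915, -0.121, 1.9488)
  lambda* = (4.0391)
  f(x*)   = 22.3076

x* = (-1.0915, -0.121, 1.9488), lambda* = (4.0391)


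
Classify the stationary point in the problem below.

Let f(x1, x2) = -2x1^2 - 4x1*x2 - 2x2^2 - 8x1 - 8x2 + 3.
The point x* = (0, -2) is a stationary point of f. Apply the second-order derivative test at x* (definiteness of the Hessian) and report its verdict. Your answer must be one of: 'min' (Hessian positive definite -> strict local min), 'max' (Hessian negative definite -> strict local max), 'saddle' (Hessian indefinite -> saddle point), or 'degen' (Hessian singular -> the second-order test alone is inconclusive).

Compute the Hessian H = grad^2 f:
  H = [[-4, -4], [-4, -4]]
Verify stationarity: grad f(x*) = H x* + g = (0, 0).
Eigenvalues of H: -8, 0.
H has a zero eigenvalue (singular; negative semidefinite but not definite), so H is neither positive definite, negative definite, nor indefinite. The second-order test alone is inconclusive -> degen.
(Indeed, f is constant along the null direction of H through x*, so x* is not a strict local extremum.)

degen


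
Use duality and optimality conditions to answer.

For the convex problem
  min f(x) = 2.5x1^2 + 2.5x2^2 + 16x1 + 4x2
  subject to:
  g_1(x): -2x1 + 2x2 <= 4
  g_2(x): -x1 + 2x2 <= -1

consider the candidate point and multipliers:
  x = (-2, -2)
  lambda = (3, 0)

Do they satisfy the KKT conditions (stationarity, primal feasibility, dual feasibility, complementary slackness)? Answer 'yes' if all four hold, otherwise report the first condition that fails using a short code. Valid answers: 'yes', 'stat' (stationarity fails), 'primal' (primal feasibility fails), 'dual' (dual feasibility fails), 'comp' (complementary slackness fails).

Gradient of f: grad f(x) = Q x + c = (6, -6)
Constraint values g_i(x) = a_i^T x - b_i:
  g_1((-2, -2)) = -4
  g_2((-2, -2)) = -1
Stationarity residual: grad f(x) + sum_i lambda_i a_i = (0, 0)
  -> stationarity OK
Primal feasibility (all g_i <= 0): OK
Dual feasibility (all lambda_i >= 0): OK
Complementary slackness (lambda_i * g_i(x) = 0 for all i): FAILS

Verdict: the first failing condition is complementary_slackness -> comp.

comp


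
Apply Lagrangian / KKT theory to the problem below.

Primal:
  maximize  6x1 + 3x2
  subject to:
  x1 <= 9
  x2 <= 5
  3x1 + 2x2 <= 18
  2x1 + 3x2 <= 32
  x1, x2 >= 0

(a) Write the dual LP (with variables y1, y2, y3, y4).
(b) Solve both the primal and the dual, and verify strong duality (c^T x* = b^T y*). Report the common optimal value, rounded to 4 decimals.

The standard primal-dual pair for 'max c^T x s.t. A x <= b, x >= 0' is:
  Dual:  min b^T y  s.t.  A^T y >= c,  y >= 0.

So the dual LP is:
  minimize  9y1 + 5y2 + 18y3 + 32y4
  subject to:
    y1 + 3y3 + 2y4 >= 6
    y2 + 2y3 + 3y4 >= 3
    y1, y2, y3, y4 >= 0

Solving the primal: x* = (6, 0).
  primal value c^T x* = 36.
Solving the dual: y* = (0, 0, 2, 0).
  dual value b^T y* = 36.
Strong duality: c^T x* = b^T y*. Confirmed.

36


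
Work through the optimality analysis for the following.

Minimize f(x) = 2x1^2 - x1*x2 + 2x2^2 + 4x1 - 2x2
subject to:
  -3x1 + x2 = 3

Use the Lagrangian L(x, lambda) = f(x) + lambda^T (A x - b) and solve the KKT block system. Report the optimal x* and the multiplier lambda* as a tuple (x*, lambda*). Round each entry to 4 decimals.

Form the Lagrangian:
  L(x, lambda) = (1/2) x^T Q x + c^T x + lambda^T (A x - b)
Stationarity (grad_x L = 0): Q x + c + A^T lambda = 0.
Primal feasibility: A x = b.

This gives the KKT block system:
  [ Q   A^T ] [ x     ]   [-c ]
  [ A    0  ] [ lambda ] = [ b ]

Solving the linear system:
  x*      = (-0.9118, 0.2647)
  lambda* = (0.0294)
  f(x*)   = -2.1324

x* = (-0.9118, 0.2647), lambda* = (0.0294)


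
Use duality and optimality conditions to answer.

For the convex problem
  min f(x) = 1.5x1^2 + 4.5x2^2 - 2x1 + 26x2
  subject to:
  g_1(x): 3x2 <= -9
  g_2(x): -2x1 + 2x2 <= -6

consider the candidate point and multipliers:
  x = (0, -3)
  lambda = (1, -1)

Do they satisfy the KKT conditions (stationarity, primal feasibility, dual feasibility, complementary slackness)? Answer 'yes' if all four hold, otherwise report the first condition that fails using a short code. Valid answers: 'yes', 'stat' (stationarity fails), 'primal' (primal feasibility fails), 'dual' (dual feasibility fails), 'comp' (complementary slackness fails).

Gradient of f: grad f(x) = Q x + c = (-2, -1)
Constraint values g_i(x) = a_i^T x - b_i:
  g_1((0, -3)) = 0
  g_2((0, -3)) = 0
Stationarity residual: grad f(x) + sum_i lambda_i a_i = (0, 0)
  -> stationarity OK
Primal feasibility (all g_i <= 0): OK
Dual feasibility (all lambda_i >= 0): FAILS
Complementary slackness (lambda_i * g_i(x) = 0 for all i): OK

Verdict: the first failing condition is dual_feasibility -> dual.

dual


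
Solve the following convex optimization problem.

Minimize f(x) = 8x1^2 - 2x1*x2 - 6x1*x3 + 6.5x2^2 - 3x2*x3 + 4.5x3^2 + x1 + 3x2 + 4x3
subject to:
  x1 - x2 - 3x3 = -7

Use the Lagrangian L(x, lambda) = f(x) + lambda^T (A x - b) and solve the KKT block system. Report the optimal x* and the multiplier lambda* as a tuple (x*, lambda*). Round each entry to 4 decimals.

Form the Lagrangian:
  L(x, lambda) = (1/2) x^T Q x + c^T x + lambda^T (A x - b)
Stationarity (grad_x L = 0): Q x + c + A^T lambda = 0.
Primal feasibility: A x = b.

This gives the KKT block system:
  [ Q   A^T ] [ x     ]   [-c ]
  [ A    0  ] [ lambda ] = [ b ]

Solving the linear system:
  x*      = (0.4869, 0.8317, 2.2184)
  lambda* = (6.183)
  f(x*)   = 27.5684

x* = (0.4869, 0.8317, 2.2184), lambda* = (6.183)


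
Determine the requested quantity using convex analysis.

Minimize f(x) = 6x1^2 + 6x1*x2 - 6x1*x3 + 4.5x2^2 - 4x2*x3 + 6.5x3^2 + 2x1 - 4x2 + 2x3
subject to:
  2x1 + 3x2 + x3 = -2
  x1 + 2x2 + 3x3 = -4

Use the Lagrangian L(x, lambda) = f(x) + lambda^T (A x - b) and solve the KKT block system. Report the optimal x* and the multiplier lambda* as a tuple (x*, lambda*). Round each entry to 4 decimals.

Form the Lagrangian:
  L(x, lambda) = (1/2) x^T Q x + c^T x + lambda^T (A x - b)
Stationarity (grad_x L = 0): Q x + c + A^T lambda = 0.
Primal feasibility: A x = b.

This gives the KKT block system:
  [ Q   A^T ] [ x     ]   [-c ]
  [ A    0  ] [ lambda ] = [ b ]

Solving the linear system:
  x*      = (-0.9337, 0.3812, -1.2762)
  lambda* = (-2.547, 4.3536)
  f(x*)   = 3.1878

x* = (-0.9337, 0.3812, -1.2762), lambda* = (-2.547, 4.3536)


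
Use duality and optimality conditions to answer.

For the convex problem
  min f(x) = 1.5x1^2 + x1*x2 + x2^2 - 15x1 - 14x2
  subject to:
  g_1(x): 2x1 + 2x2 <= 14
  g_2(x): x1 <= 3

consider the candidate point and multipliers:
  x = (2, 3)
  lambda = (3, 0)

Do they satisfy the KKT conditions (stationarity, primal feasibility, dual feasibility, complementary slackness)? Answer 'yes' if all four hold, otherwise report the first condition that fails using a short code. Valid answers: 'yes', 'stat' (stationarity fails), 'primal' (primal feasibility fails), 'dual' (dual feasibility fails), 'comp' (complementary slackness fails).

Gradient of f: grad f(x) = Q x + c = (-6, -6)
Constraint values g_i(x) = a_i^T x - b_i:
  g_1((2, 3)) = -4
  g_2((2, 3)) = -1
Stationarity residual: grad f(x) + sum_i lambda_i a_i = (0, 0)
  -> stationarity OK
Primal feasibility (all g_i <= 0): OK
Dual feasibility (all lambda_i >= 0): OK
Complementary slackness (lambda_i * g_i(x) = 0 for all i): FAILS

Verdict: the first failing condition is complementary_slackness -> comp.

comp


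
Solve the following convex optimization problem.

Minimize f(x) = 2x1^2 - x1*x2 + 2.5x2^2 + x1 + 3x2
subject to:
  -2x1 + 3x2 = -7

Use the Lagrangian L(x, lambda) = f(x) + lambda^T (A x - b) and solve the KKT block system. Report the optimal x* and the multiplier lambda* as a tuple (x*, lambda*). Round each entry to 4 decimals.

Form the Lagrangian:
  L(x, lambda) = (1/2) x^T Q x + c^T x + lambda^T (A x - b)
Stationarity (grad_x L = 0): Q x + c + A^T lambda = 0.
Primal feasibility: A x = b.

This gives the KKT block system:
  [ Q   A^T ] [ x     ]   [-c ]
  [ A    0  ] [ lambda ] = [ b ]

Solving the linear system:
  x*      = (0.5, -2)
  lambda* = (2.5)
  f(x*)   = 6

x* = (0.5, -2), lambda* = (2.5)


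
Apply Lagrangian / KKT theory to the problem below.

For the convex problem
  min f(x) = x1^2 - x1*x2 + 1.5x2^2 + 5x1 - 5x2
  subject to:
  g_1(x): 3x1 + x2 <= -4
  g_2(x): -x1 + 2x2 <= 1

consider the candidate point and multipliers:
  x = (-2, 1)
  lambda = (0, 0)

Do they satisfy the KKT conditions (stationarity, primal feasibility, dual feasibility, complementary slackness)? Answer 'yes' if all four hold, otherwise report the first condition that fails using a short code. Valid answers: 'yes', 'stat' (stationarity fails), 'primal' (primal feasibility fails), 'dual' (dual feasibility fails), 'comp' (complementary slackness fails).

Gradient of f: grad f(x) = Q x + c = (0, 0)
Constraint values g_i(x) = a_i^T x - b_i:
  g_1((-2, 1)) = -1
  g_2((-2, 1)) = 3
Stationarity residual: grad f(x) + sum_i lambda_i a_i = (0, 0)
  -> stationarity OK
Primal feasibility (all g_i <= 0): FAILS
Dual feasibility (all lambda_i >= 0): OK
Complementary slackness (lambda_i * g_i(x) = 0 for all i): OK

Verdict: the first failing condition is primal_feasibility -> primal.

primal


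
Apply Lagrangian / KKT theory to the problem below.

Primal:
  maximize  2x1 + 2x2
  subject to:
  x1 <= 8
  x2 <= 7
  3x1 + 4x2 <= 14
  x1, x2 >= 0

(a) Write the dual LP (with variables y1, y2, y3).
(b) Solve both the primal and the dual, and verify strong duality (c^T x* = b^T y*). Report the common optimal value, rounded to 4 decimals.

The standard primal-dual pair for 'max c^T x s.t. A x <= b, x >= 0' is:
  Dual:  min b^T y  s.t.  A^T y >= c,  y >= 0.

So the dual LP is:
  minimize  8y1 + 7y2 + 14y3
  subject to:
    y1 + 3y3 >= 2
    y2 + 4y3 >= 2
    y1, y2, y3 >= 0

Solving the primal: x* = (4.6667, 0).
  primal value c^T x* = 9.3333.
Solving the dual: y* = (0, 0, 0.6667).
  dual value b^T y* = 9.3333.
Strong duality: c^T x* = b^T y*. Confirmed.

9.3333


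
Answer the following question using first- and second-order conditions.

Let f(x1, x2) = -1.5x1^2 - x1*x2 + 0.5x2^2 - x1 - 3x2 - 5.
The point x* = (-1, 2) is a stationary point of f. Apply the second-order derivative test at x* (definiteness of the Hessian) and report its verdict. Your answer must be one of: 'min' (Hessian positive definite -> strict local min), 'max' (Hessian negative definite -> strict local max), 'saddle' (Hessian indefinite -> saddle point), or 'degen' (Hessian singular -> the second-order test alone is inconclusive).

Compute the Hessian H = grad^2 f:
  H = [[-3, -1], [-1, 1]]
Verify stationarity: grad f(x*) = H x* + g = (0, 0).
Eigenvalues of H: -3.2361, 1.2361.
Eigenvalues have mixed signs, so H is indefinite -> x* is a saddle point.

saddle


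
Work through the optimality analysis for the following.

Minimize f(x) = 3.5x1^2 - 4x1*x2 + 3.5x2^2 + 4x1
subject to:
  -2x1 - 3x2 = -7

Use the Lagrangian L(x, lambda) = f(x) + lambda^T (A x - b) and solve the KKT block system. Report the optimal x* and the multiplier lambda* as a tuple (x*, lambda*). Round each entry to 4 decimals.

Form the Lagrangian:
  L(x, lambda) = (1/2) x^T Q x + c^T x + lambda^T (A x - b)
Stationarity (grad_x L = 0): Q x + c + A^T lambda = 0.
Primal feasibility: A x = b.

This gives the KKT block system:
  [ Q   A^T ] [ x     ]   [-c ]
  [ A    0  ] [ lambda ] = [ b ]

Solving the linear system:
  x*      = (1.0504, 1.6331)
  lambda* = (2.4101)
  f(x*)   = 10.536

x* = (1.0504, 1.6331), lambda* = (2.4101)


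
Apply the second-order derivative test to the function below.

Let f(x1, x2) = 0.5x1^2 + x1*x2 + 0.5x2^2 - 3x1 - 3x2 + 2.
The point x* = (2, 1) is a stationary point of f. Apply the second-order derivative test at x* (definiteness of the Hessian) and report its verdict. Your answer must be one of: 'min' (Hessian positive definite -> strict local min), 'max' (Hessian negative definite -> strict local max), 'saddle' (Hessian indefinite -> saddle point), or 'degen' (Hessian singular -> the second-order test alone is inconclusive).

Compute the Hessian H = grad^2 f:
  H = [[1, 1], [1, 1]]
Verify stationarity: grad f(x*) = H x* + g = (0, 0).
Eigenvalues of H: 0, 2.
H has a zero eigenvalue (singular; positive semidefinite but not definite), so H is neither positive definite, negative definite, nor indefinite. The second-order test alone is inconclusive -> degen.
(Indeed, f is constant along the null direction of H through x*, so x* is not a strict local extremum.)

degen


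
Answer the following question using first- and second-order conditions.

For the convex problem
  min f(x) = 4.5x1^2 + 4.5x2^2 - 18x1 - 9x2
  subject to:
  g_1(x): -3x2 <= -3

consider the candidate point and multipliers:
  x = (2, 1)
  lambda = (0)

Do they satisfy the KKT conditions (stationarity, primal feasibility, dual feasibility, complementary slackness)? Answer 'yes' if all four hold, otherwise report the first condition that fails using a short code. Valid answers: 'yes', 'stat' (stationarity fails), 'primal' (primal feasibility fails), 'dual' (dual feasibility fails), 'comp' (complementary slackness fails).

Gradient of f: grad f(x) = Q x + c = (0, 0)
Constraint values g_i(x) = a_i^T x - b_i:
  g_1((2, 1)) = 0
Stationarity residual: grad f(x) + sum_i lambda_i a_i = (0, 0)
  -> stationarity OK
Primal feasibility (all g_i <= 0): OK
Dual feasibility (all lambda_i >= 0): OK
Complementary slackness (lambda_i * g_i(x) = 0 for all i): OK

Verdict: yes, KKT holds.

yes


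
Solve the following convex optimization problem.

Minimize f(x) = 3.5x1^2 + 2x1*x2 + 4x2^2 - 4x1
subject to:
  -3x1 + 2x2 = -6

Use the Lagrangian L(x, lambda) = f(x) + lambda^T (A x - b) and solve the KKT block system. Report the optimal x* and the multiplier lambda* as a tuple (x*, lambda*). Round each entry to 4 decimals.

Form the Lagrangian:
  L(x, lambda) = (1/2) x^T Q x + c^T x + lambda^T (A x - b)
Stationarity (grad_x L = 0): Q x + c + A^T lambda = 0.
Primal feasibility: A x = b.

This gives the KKT block system:
  [ Q   A^T ] [ x     ]   [-c ]
  [ A    0  ] [ lambda ] = [ b ]

Solving the linear system:
  x*      = (1.4839, -0.7742)
  lambda* = (1.6129)
  f(x*)   = 1.871

x* = (1.4839, -0.7742), lambda* = (1.6129)


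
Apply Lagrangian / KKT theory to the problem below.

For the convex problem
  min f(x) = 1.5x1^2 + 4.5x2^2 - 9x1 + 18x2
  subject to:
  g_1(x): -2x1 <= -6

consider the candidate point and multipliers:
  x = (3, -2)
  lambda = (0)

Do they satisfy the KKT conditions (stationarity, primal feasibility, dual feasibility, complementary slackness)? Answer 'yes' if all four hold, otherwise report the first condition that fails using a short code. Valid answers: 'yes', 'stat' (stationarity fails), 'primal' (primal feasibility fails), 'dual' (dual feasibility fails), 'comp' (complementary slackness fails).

Gradient of f: grad f(x) = Q x + c = (0, 0)
Constraint values g_i(x) = a_i^T x - b_i:
  g_1((3, -2)) = 0
Stationarity residual: grad f(x) + sum_i lambda_i a_i = (0, 0)
  -> stationarity OK
Primal feasibility (all g_i <= 0): OK
Dual feasibility (all lambda_i >= 0): OK
Complementary slackness (lambda_i * g_i(x) = 0 for all i): OK

Verdict: yes, KKT holds.

yes


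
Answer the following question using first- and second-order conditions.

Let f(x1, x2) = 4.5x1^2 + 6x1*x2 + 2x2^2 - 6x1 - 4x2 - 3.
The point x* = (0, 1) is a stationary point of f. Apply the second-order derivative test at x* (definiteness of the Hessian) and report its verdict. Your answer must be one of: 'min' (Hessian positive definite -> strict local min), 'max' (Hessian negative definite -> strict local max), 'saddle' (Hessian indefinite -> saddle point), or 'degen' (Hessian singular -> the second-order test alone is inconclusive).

Compute the Hessian H = grad^2 f:
  H = [[9, 6], [6, 4]]
Verify stationarity: grad f(x*) = H x* + g = (0, 0).
Eigenvalues of H: 0, 13.
H has a zero eigenvalue (singular; positive semidefinite but not definite), so H is neither positive definite, negative definite, nor indefinite. The second-order test alone is inconclusive -> degen.
(Indeed, f is constant along the null direction of H through x*, so x* is not a strict local extremum.)

degen


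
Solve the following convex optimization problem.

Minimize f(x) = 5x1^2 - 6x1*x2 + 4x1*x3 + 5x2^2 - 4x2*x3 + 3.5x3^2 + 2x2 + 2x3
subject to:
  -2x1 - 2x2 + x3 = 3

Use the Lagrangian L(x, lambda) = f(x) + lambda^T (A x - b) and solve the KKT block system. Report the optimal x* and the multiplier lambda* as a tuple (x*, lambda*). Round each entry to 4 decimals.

Form the Lagrangian:
  L(x, lambda) = (1/2) x^T Q x + c^T x + lambda^T (A x - b)
Stationarity (grad_x L = 0): Q x + c + A^T lambda = 0.
Primal feasibility: A x = b.

This gives the KKT block system:
  [ Q   A^T ] [ x     ]   [-c ]
  [ A    0  ] [ lambda ] = [ b ]

Solving the linear system:
  x*      = (-0.6875, -0.9489, -0.2727)
  lambda* = (-1.1364)
  f(x*)   = 0.483

x* = (-0.6875, -0.9489, -0.2727), lambda* = (-1.1364)


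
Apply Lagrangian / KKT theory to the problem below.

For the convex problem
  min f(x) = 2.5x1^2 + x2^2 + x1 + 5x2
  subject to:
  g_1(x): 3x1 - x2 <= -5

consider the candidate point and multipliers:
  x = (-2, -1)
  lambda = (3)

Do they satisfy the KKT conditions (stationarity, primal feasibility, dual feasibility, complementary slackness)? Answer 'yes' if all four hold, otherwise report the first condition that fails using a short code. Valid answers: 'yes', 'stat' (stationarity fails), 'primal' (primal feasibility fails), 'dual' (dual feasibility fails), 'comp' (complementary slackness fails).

Gradient of f: grad f(x) = Q x + c = (-9, 3)
Constraint values g_i(x) = a_i^T x - b_i:
  g_1((-2, -1)) = 0
Stationarity residual: grad f(x) + sum_i lambda_i a_i = (0, 0)
  -> stationarity OK
Primal feasibility (all g_i <= 0): OK
Dual feasibility (all lambda_i >= 0): OK
Complementary slackness (lambda_i * g_i(x) = 0 for all i): OK

Verdict: yes, KKT holds.

yes


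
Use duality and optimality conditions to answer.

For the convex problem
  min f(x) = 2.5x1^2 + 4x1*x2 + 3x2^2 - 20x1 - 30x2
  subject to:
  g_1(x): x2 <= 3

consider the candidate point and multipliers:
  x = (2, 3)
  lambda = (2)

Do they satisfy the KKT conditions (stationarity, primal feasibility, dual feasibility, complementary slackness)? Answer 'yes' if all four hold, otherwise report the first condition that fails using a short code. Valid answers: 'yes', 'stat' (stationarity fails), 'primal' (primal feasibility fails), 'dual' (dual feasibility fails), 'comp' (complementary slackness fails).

Gradient of f: grad f(x) = Q x + c = (2, -4)
Constraint values g_i(x) = a_i^T x - b_i:
  g_1((2, 3)) = 0
Stationarity residual: grad f(x) + sum_i lambda_i a_i = (2, -2)
  -> stationarity FAILS
Primal feasibility (all g_i <= 0): OK
Dual feasibility (all lambda_i >= 0): OK
Complementary slackness (lambda_i * g_i(x) = 0 for all i): OK

Verdict: the first failing condition is stationarity -> stat.

stat


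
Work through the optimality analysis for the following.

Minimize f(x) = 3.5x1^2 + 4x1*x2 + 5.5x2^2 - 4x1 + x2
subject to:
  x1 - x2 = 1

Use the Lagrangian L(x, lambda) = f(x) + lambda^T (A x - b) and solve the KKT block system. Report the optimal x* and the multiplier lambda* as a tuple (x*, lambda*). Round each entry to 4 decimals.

Form the Lagrangian:
  L(x, lambda) = (1/2) x^T Q x + c^T x + lambda^T (A x - b)
Stationarity (grad_x L = 0): Q x + c + A^T lambda = 0.
Primal feasibility: A x = b.

This gives the KKT block system:
  [ Q   A^T ] [ x     ]   [-c ]
  [ A    0  ] [ lambda ] = [ b ]

Solving the linear system:
  x*      = (0.6923, -0.3077)
  lambda* = (0.3846)
  f(x*)   = -1.7308

x* = (0.6923, -0.3077), lambda* = (0.3846)


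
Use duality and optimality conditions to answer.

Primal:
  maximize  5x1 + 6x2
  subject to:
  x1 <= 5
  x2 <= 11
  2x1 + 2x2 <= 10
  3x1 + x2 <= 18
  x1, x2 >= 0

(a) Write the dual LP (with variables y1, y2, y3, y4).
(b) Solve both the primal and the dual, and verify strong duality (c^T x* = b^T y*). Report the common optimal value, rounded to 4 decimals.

The standard primal-dual pair for 'max c^T x s.t. A x <= b, x >= 0' is:
  Dual:  min b^T y  s.t.  A^T y >= c,  y >= 0.

So the dual LP is:
  minimize  5y1 + 11y2 + 10y3 + 18y4
  subject to:
    y1 + 2y3 + 3y4 >= 5
    y2 + 2y3 + y4 >= 6
    y1, y2, y3, y4 >= 0

Solving the primal: x* = (0, 5).
  primal value c^T x* = 30.
Solving the dual: y* = (0, 0, 3, 0).
  dual value b^T y* = 30.
Strong duality: c^T x* = b^T y*. Confirmed.

30


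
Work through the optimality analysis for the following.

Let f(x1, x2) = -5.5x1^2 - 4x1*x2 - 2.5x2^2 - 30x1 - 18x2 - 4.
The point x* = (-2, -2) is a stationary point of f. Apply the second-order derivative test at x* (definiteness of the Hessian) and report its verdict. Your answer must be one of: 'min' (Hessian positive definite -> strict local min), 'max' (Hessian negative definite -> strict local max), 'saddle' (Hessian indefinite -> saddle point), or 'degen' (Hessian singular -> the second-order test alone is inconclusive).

Compute the Hessian H = grad^2 f:
  H = [[-11, -4], [-4, -5]]
Verify stationarity: grad f(x*) = H x* + g = (0, 0).
Eigenvalues of H: -13, -3.
Both eigenvalues < 0, so H is negative definite -> x* is a strict local max.

max


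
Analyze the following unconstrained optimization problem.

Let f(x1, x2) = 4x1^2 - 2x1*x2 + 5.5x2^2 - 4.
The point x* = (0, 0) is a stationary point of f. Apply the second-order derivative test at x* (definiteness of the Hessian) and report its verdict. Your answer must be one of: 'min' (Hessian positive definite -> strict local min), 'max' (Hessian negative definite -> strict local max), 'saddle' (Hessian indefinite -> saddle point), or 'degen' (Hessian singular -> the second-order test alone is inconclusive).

Compute the Hessian H = grad^2 f:
  H = [[8, -2], [-2, 11]]
Verify stationarity: grad f(x*) = H x* + g = (0, 0).
Eigenvalues of H: 7, 12.
Both eigenvalues > 0, so H is positive definite -> x* is a strict local min.

min


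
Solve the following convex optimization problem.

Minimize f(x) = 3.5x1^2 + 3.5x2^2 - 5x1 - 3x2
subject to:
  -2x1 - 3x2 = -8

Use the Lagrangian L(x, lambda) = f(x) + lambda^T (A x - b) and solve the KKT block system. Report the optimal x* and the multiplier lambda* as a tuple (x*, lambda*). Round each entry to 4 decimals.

Form the Lagrangian:
  L(x, lambda) = (1/2) x^T Q x + c^T x + lambda^T (A x - b)
Stationarity (grad_x L = 0): Q x + c + A^T lambda = 0.
Primal feasibility: A x = b.

This gives the KKT block system:
  [ Q   A^T ] [ x     ]   [-c ]
  [ A    0  ] [ lambda ] = [ b ]

Solving the linear system:
  x*      = (1.5275, 1.6484)
  lambda* = (2.8462)
  f(x*)   = 5.0934

x* = (1.5275, 1.6484), lambda* = (2.8462)


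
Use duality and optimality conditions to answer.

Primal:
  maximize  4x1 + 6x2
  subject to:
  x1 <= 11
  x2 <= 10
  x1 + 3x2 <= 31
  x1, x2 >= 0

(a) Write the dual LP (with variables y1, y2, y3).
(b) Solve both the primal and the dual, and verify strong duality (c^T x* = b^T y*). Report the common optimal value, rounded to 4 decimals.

The standard primal-dual pair for 'max c^T x s.t. A x <= b, x >= 0' is:
  Dual:  min b^T y  s.t.  A^T y >= c,  y >= 0.

So the dual LP is:
  minimize  11y1 + 10y2 + 31y3
  subject to:
    y1 + y3 >= 4
    y2 + 3y3 >= 6
    y1, y2, y3 >= 0

Solving the primal: x* = (11, 6.6667).
  primal value c^T x* = 84.
Solving the dual: y* = (2, 0, 2).
  dual value b^T y* = 84.
Strong duality: c^T x* = b^T y*. Confirmed.

84


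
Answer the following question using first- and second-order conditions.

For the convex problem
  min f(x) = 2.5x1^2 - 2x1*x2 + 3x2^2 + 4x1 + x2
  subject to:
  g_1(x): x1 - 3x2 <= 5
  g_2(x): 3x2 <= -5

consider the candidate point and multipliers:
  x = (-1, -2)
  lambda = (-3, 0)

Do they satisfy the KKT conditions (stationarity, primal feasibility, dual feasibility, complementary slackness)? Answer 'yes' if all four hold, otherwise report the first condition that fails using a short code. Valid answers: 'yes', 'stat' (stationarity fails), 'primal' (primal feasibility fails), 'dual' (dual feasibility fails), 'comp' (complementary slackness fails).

Gradient of f: grad f(x) = Q x + c = (3, -9)
Constraint values g_i(x) = a_i^T x - b_i:
  g_1((-1, -2)) = 0
  g_2((-1, -2)) = -1
Stationarity residual: grad f(x) + sum_i lambda_i a_i = (0, 0)
  -> stationarity OK
Primal feasibility (all g_i <= 0): OK
Dual feasibility (all lambda_i >= 0): FAILS
Complementary slackness (lambda_i * g_i(x) = 0 for all i): OK

Verdict: the first failing condition is dual_feasibility -> dual.

dual


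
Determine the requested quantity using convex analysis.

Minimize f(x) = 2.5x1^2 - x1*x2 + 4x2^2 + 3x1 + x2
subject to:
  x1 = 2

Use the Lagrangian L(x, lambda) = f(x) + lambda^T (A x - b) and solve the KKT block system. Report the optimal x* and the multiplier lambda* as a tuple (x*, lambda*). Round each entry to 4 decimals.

Form the Lagrangian:
  L(x, lambda) = (1/2) x^T Q x + c^T x + lambda^T (A x - b)
Stationarity (grad_x L = 0): Q x + c + A^T lambda = 0.
Primal feasibility: A x = b.

This gives the KKT block system:
  [ Q   A^T ] [ x     ]   [-c ]
  [ A    0  ] [ lambda ] = [ b ]

Solving the linear system:
  x*      = (2, 0.125)
  lambda* = (-12.875)
  f(x*)   = 15.9375

x* = (2, 0.125), lambda* = (-12.875)


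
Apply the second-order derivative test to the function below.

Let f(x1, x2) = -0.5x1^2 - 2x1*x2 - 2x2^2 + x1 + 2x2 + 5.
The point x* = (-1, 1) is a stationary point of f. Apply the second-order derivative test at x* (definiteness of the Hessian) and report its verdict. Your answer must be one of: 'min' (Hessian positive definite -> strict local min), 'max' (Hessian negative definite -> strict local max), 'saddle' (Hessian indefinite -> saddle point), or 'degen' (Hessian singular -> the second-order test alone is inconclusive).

Compute the Hessian H = grad^2 f:
  H = [[-1, -2], [-2, -4]]
Verify stationarity: grad f(x*) = H x* + g = (0, 0).
Eigenvalues of H: -5, 0.
H has a zero eigenvalue (singular; negative semidefinite but not definite), so H is neither positive definite, negative definite, nor indefinite. The second-order test alone is inconclusive -> degen.
(Indeed, f is constant along the null direction of H through x*, so x* is not a strict local extremum.)

degen


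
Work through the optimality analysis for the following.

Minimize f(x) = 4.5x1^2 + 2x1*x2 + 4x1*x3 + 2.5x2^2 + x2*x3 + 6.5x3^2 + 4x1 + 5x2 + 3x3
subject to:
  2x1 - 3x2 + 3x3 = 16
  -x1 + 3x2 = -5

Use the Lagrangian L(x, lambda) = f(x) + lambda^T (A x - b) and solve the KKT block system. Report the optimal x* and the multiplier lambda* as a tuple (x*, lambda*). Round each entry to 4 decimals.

Form the Lagrangian:
  L(x, lambda) = (1/2) x^T Q x + c^T x + lambda^T (A x - b)
Stationarity (grad_x L = 0): Q x + c + A^T lambda = 0.
Primal feasibility: A x = b.

This gives the KKT block system:
  [ Q   A^T ] [ x     ]   [-c ]
  [ A    0  ] [ lambda ] = [ b ]

Solving the linear system:
  x*      = (0.0941, -1.6353, 3.6353)
  lambda* = (-16.3333, -16.549)
  f(x*)   = 90.8471

x* = (0.0941, -1.6353, 3.6353), lambda* = (-16.3333, -16.549)


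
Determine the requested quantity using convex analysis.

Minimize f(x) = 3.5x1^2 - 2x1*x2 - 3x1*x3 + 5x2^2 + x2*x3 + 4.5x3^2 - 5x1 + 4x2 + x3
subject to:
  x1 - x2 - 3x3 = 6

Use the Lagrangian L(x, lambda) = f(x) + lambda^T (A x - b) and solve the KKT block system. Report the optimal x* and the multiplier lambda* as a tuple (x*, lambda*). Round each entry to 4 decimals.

Form the Lagrangian:
  L(x, lambda) = (1/2) x^T Q x + c^T x + lambda^T (A x - b)
Stationarity (grad_x L = 0): Q x + c + A^T lambda = 0.
Primal feasibility: A x = b.

This gives the KKT block system:
  [ Q   A^T ] [ x     ]   [-c ]
  [ A    0  ] [ lambda ] = [ b ]

Solving the linear system:
  x*      = (0.5985, -0.6454, -1.5854)
  lambda* = (-5.2364)
  f(x*)   = 12.1295

x* = (0.5985, -0.6454, -1.5854), lambda* = (-5.2364)


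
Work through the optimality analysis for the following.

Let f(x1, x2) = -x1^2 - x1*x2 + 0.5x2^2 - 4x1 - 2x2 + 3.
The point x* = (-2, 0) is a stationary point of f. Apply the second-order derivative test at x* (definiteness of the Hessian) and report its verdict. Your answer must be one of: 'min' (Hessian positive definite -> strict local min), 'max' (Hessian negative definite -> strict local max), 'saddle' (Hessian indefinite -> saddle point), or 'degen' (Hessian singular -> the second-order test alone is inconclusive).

Compute the Hessian H = grad^2 f:
  H = [[-2, -1], [-1, 1]]
Verify stationarity: grad f(x*) = H x* + g = (0, 0).
Eigenvalues of H: -2.3028, 1.3028.
Eigenvalues have mixed signs, so H is indefinite -> x* is a saddle point.

saddle


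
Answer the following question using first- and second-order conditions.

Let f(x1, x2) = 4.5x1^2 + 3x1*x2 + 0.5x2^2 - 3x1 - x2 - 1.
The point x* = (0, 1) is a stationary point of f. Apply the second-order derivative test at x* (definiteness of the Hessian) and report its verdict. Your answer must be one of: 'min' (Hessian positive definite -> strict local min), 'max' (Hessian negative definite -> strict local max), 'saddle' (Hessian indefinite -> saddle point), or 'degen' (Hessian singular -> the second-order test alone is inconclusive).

Compute the Hessian H = grad^2 f:
  H = [[9, 3], [3, 1]]
Verify stationarity: grad f(x*) = H x* + g = (0, 0).
Eigenvalues of H: 0, 10.
H has a zero eigenvalue (singular; positive semidefinite but not definite), so H is neither positive definite, negative definite, nor indefinite. The second-order test alone is inconclusive -> degen.
(Indeed, f is constant along the null direction of H through x*, so x* is not a strict local extremum.)

degen
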